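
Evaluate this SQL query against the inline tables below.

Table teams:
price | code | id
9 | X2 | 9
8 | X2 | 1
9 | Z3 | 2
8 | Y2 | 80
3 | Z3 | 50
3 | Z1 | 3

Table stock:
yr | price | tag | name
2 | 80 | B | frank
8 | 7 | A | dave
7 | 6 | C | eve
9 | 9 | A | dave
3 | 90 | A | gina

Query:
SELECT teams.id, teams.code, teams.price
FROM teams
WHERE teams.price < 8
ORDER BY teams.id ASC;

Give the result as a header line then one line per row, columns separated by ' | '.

After WHERE (2 rows):
teams.price | teams.code | teams.id
3 | Z3 | 50
3 | Z1 | 3
After SELECT (2 rows):
teams.id | teams.code | teams.price
50 | Z3 | 3
3 | Z1 | 3
After ORDER BY (2 rows):
teams.id | teams.code | teams.price
3 | Z1 | 3
50 | Z3 | 3

== RESULT ==
teams.id | teams.code | teams.price
3 | Z1 | 3
50 | Z3 | 3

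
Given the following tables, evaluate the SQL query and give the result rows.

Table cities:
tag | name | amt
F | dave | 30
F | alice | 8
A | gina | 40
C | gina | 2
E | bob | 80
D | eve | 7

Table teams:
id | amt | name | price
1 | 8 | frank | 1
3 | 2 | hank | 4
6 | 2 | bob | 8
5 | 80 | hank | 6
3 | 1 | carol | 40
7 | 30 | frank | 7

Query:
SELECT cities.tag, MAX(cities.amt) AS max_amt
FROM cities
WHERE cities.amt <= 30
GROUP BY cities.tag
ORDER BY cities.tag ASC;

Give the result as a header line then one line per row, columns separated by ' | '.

== RESULT ==
cities.tag | max_amt
C | 2
D | 7
F | 30

Derivation:
After WHERE (4 rows):
cities.tag | cities.name | cities.amt
F | dave | 30
F | alice | 8
C | gina | 2
D | eve | 7
After GROUP BY (3 rows):
cities.tag | max_amt
F | 30
C | 2
D | 7
After ORDER BY (3 rows):
cities.tag | max_amt
C | 2
D | 7
F | 30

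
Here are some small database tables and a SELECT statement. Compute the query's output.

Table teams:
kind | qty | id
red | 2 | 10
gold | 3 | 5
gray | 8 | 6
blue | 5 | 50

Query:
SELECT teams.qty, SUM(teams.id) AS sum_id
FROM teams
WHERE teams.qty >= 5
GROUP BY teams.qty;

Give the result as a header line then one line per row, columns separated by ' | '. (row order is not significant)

== RESULT ==
teams.qty | sum_id
8 | 6
5 | 50

Derivation:
After WHERE (2 rows):
teams.kind | teams.qty | teams.id
gray | 8 | 6
blue | 5 | 50
After GROUP BY (2 rows):
teams.qty | sum_id
8 | 6
5 | 50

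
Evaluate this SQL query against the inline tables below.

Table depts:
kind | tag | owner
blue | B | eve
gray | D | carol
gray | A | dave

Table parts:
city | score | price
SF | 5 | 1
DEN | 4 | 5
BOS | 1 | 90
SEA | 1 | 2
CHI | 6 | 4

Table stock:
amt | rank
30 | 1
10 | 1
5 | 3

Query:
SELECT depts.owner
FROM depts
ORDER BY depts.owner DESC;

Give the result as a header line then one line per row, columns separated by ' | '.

== RESULT ==
depts.owner
eve
dave
carol

Derivation:
After SELECT (3 rows):
depts.owner
eve
carol
dave
After ORDER BY (3 rows):
depts.owner
eve
dave
carol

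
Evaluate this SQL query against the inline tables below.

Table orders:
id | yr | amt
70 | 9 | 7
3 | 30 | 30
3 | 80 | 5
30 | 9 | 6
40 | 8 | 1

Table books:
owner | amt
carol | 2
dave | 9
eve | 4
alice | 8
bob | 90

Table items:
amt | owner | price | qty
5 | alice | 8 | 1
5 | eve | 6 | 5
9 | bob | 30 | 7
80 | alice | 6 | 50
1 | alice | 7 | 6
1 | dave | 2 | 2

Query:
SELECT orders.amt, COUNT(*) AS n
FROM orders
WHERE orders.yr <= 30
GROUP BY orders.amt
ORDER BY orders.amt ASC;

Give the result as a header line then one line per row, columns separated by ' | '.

After WHERE (4 rows):
orders.id | orders.yr | orders.amt
70 | 9 | 7
3 | 30 | 30
30 | 9 | 6
40 | 8 | 1
After GROUP BY (4 rows):
orders.amt | n
7 | 1
30 | 1
6 | 1
1 | 1
After ORDER BY (4 rows):
orders.amt | n
1 | 1
6 | 1
7 | 1
30 | 1

== RESULT ==
orders.amt | n
1 | 1
6 | 1
7 | 1
30 | 1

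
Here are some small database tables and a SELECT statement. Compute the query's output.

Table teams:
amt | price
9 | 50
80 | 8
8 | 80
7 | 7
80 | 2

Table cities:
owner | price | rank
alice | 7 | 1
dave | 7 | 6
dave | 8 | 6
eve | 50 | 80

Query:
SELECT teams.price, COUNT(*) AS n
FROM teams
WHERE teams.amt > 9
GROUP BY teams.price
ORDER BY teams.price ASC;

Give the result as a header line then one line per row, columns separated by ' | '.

== RESULT ==
teams.price | n
2 | 1
8 | 1

Derivation:
After WHERE (2 rows):
teams.amt | teams.price
80 | 8
80 | 2
After GROUP BY (2 rows):
teams.price | n
8 | 1
2 | 1
After ORDER BY (2 rows):
teams.price | n
2 | 1
8 | 1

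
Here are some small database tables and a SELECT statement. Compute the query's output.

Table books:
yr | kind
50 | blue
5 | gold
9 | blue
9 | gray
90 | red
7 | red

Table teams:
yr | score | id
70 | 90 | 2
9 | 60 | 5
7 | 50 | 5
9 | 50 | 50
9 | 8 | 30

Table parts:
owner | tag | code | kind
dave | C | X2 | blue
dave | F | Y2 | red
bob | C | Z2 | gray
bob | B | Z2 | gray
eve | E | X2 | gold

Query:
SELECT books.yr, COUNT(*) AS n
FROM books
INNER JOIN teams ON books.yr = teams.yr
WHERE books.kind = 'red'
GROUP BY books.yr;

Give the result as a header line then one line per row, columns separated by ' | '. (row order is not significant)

== RESULT ==
books.yr | n
7 | 1

Derivation:
After JOIN teams (7 rows):
books.yr | books.kind | teams.yr | teams.score | teams.id
9 | blue | 9 | 60 | 5
9 | blue | 9 | 50 | 50
9 | blue | 9 | 8 | 30
9 | gray | 9 | 60 | 5
9 | gray | 9 | 50 | 50
9 | gray | 9 | 8 | 30
7 | red | 7 | 50 | 5
After WHERE (1 rows):
books.yr | books.kind | teams.yr | teams.score | teams.id
7 | red | 7 | 50 | 5
After GROUP BY (1 rows):
books.yr | n
7 | 1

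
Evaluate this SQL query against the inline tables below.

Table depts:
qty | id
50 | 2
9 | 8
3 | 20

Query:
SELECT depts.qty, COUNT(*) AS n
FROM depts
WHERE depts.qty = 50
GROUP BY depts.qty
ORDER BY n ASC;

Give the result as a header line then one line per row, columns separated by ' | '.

== RESULT ==
depts.qty | n
50 | 1

Derivation:
After WHERE (1 rows):
depts.qty | depts.id
50 | 2
After GROUP BY (1 rows):
depts.qty | n
50 | 1
After ORDER BY (1 rows):
depts.qty | n
50 | 1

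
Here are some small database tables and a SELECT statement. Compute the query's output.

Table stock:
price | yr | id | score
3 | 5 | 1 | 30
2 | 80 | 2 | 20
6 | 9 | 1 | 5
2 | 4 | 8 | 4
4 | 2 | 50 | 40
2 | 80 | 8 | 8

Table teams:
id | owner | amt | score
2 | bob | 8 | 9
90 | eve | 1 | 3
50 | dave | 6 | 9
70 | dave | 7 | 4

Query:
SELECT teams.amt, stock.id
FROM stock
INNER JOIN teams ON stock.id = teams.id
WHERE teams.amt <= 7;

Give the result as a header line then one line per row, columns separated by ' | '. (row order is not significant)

== RESULT ==
teams.amt | stock.id
6 | 50

Derivation:
After JOIN teams (2 rows):
stock.price | stock.yr | stock.id | stock.score | teams.id | teams.owner | teams.amt | teams.score
2 | 80 | 2 | 20 | 2 | bob | 8 | 9
4 | 2 | 50 | 40 | 50 | dave | 6 | 9
After WHERE (1 rows):
stock.price | stock.yr | stock.id | stock.score | teams.id | teams.owner | teams.amt | teams.score
4 | 2 | 50 | 40 | 50 | dave | 6 | 9
After SELECT (1 rows):
teams.amt | stock.id
6 | 50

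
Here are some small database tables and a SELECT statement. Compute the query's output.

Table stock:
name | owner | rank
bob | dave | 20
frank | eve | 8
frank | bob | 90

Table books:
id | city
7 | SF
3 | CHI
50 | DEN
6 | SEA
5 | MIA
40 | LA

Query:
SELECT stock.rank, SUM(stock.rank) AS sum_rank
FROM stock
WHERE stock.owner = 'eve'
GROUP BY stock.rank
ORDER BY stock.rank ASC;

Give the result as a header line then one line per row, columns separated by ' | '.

After WHERE (1 rows):
stock.name | stock.owner | stock.rank
frank | eve | 8
After GROUP BY (1 rows):
stock.rank | sum_rank
8 | 8
After ORDER BY (1 rows):
stock.rank | sum_rank
8 | 8

== RESULT ==
stock.rank | sum_rank
8 | 8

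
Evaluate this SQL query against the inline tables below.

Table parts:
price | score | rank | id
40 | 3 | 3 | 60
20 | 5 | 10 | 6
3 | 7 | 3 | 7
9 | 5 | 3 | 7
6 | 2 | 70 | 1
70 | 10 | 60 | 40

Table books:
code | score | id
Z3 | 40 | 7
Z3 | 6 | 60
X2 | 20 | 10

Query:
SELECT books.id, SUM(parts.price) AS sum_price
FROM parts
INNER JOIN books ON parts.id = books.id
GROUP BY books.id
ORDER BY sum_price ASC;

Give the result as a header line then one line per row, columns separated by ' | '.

After JOIN books (3 rows):
parts.price | parts.score | parts.rank | parts.id | books.code | books.score | books.id
40 | 3 | 3 | 60 | Z3 | 6 | 60
3 | 7 | 3 | 7 | Z3 | 40 | 7
9 | 5 | 3 | 7 | Z3 | 40 | 7
After GROUP BY (2 rows):
books.id | sum_price
60 | 40
7 | 12
After ORDER BY (2 rows):
books.id | sum_price
7 | 12
60 | 40

== RESULT ==
books.id | sum_price
7 | 12
60 | 40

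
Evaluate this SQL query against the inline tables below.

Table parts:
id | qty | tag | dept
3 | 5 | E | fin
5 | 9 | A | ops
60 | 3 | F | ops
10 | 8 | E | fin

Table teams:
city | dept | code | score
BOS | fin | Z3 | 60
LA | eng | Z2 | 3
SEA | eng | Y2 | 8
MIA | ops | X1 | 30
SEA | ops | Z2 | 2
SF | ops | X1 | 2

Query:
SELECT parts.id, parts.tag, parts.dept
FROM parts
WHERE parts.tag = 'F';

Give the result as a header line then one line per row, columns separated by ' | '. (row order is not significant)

After WHERE (1 rows):
parts.id | parts.qty | parts.tag | parts.dept
60 | 3 | F | ops
After SELECT (1 rows):
parts.id | parts.tag | parts.dept
60 | F | ops

== RESULT ==
parts.id | parts.tag | parts.dept
60 | F | ops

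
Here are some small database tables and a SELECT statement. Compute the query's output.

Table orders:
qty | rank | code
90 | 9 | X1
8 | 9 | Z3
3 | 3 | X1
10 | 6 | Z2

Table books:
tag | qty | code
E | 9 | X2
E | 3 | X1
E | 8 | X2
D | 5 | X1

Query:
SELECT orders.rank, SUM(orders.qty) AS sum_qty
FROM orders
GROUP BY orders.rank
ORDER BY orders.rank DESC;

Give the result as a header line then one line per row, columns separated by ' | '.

== RESULT ==
orders.rank | sum_qty
9 | 98
6 | 10
3 | 3

Derivation:
After GROUP BY (3 rows):
orders.rank | sum_qty
9 | 98
3 | 3
6 | 10
After ORDER BY (3 rows):
orders.rank | sum_qty
9 | 98
6 | 10
3 | 3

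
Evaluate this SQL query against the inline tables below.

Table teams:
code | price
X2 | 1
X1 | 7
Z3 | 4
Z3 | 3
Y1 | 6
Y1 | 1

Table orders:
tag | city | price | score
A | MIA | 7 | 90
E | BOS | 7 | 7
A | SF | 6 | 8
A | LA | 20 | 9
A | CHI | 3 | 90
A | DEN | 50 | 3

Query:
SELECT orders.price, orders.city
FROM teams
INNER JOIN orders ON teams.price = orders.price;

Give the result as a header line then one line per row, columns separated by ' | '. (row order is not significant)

After JOIN orders (4 rows):
teams.code | teams.price | orders.tag | orders.city | orders.price | orders.score
X1 | 7 | A | MIA | 7 | 90
X1 | 7 | E | BOS | 7 | 7
Z3 | 3 | A | CHI | 3 | 90
Y1 | 6 | A | SF | 6 | 8
After SELECT (4 rows):
orders.price | orders.city
7 | MIA
7 | BOS
3 | CHI
6 | SF

== RESULT ==
orders.price | orders.city
7 | MIA
7 | BOS
3 | CHI
6 | SF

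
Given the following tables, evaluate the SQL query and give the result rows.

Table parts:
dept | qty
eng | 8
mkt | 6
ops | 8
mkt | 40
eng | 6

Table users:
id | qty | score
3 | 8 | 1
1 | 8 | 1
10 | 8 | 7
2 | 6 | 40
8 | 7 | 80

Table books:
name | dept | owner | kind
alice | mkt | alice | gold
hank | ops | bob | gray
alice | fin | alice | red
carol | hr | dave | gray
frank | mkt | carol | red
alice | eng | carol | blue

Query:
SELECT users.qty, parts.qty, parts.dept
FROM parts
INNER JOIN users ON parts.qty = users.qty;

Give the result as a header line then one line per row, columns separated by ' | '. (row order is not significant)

After JOIN users (8 rows):
parts.dept | parts.qty | users.id | users.qty | users.score
eng | 8 | 3 | 8 | 1
eng | 8 | 1 | 8 | 1
eng | 8 | 10 | 8 | 7
mkt | 6 | 2 | 6 | 40
ops | 8 | 3 | 8 | 1
ops | 8 | 1 | 8 | 1
ops | 8 | 10 | 8 | 7
eng | 6 | 2 | 6 | 40
After SELECT (8 rows):
users.qty | parts.qty | parts.dept
8 | 8 | eng
8 | 8 | eng
8 | 8 | eng
6 | 6 | mkt
8 | 8 | ops
8 | 8 | ops
8 | 8 | ops
6 | 6 | eng

== RESULT ==
users.qty | parts.qty | parts.dept
8 | 8 | eng
8 | 8 | eng
8 | 8 | eng
6 | 6 | mkt
8 | 8 | ops
8 | 8 | ops
8 | 8 | ops
6 | 6 | eng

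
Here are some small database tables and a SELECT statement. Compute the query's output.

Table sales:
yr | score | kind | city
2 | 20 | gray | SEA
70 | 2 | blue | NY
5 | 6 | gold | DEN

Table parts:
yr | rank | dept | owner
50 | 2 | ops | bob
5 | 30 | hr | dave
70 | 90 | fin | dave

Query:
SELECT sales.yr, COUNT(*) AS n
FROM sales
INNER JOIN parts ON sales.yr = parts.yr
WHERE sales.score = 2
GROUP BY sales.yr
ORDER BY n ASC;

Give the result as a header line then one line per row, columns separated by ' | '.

After JOIN parts (2 rows):
sales.yr | sales.score | sales.kind | sales.city | parts.yr | parts.rank | parts.dept | parts.owner
70 | 2 | blue | NY | 70 | 90 | fin | dave
5 | 6 | gold | DEN | 5 | 30 | hr | dave
After WHERE (1 rows):
sales.yr | sales.score | sales.kind | sales.city | parts.yr | parts.rank | parts.dept | parts.owner
70 | 2 | blue | NY | 70 | 90 | fin | dave
After GROUP BY (1 rows):
sales.yr | n
70 | 1
After ORDER BY (1 rows):
sales.yr | n
70 | 1

== RESULT ==
sales.yr | n
70 | 1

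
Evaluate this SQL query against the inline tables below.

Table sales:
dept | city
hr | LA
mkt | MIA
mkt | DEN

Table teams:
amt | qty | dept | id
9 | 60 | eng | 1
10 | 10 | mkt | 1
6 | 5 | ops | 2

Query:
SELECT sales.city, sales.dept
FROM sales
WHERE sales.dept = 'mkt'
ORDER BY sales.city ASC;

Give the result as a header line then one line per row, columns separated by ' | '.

== RESULT ==
sales.city | sales.dept
DEN | mkt
MIA | mkt

Derivation:
After WHERE (2 rows):
sales.dept | sales.city
mkt | MIA
mkt | DEN
After SELECT (2 rows):
sales.city | sales.dept
MIA | mkt
DEN | mkt
After ORDER BY (2 rows):
sales.city | sales.dept
DEN | mkt
MIA | mkt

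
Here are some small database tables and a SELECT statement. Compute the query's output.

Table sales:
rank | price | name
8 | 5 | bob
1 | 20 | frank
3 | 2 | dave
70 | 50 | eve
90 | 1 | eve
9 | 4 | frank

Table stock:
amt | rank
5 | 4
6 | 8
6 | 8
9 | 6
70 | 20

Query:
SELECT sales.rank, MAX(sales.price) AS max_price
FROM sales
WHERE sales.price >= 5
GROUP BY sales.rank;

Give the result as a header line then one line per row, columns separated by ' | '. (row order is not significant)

== RESULT ==
sales.rank | max_price
8 | 5
1 | 20
70 | 50

Derivation:
After WHERE (3 rows):
sales.rank | sales.price | sales.name
8 | 5 | bob
1 | 20 | frank
70 | 50 | eve
After GROUP BY (3 rows):
sales.rank | max_price
8 | 5
1 | 20
70 | 50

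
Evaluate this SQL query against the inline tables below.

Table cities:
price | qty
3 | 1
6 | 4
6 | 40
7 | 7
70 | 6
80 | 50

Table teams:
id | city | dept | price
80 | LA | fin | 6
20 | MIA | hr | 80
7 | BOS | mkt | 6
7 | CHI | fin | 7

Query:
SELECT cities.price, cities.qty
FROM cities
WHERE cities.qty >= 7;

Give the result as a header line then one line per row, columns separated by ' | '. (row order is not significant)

After WHERE (3 rows):
cities.price | cities.qty
6 | 40
7 | 7
80 | 50
After SELECT (3 rows):
cities.price | cities.qty
6 | 40
7 | 7
80 | 50

== RESULT ==
cities.price | cities.qty
6 | 40
7 | 7
80 | 50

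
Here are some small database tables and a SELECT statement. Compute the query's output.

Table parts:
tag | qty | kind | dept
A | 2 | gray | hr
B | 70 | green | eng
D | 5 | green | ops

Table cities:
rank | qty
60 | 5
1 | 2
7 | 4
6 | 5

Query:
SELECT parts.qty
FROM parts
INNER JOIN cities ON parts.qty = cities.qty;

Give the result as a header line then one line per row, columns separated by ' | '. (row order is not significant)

After JOIN cities (3 rows):
parts.tag | parts.qty | parts.kind | parts.dept | cities.rank | cities.qty
A | 2 | gray | hr | 1 | 2
D | 5 | green | ops | 60 | 5
D | 5 | green | ops | 6 | 5
After SELECT (3 rows):
parts.qty
2
5
5

== RESULT ==
parts.qty
2
5
5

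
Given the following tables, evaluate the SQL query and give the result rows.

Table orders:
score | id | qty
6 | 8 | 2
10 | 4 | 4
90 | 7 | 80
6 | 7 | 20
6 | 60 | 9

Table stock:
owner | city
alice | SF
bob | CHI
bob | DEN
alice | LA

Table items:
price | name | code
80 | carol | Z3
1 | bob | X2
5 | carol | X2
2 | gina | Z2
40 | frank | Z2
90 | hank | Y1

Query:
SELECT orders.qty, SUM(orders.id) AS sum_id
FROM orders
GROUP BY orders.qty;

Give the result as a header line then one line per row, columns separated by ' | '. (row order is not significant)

After GROUP BY (5 rows):
orders.qty | sum_id
2 | 8
4 | 4
80 | 7
20 | 7
9 | 60

== RESULT ==
orders.qty | sum_id
2 | 8
4 | 4
80 | 7
20 | 7
9 | 60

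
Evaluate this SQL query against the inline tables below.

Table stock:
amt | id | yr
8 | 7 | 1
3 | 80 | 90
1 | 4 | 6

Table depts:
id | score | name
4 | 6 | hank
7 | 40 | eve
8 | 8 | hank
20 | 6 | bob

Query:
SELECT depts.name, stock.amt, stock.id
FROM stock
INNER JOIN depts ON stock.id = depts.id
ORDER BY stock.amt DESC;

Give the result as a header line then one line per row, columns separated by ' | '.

After JOIN depts (2 rows):
stock.amt | stock.id | stock.yr | depts.id | depts.score | depts.name
8 | 7 | 1 | 7 | 40 | eve
1 | 4 | 6 | 4 | 6 | hank
After SELECT (2 rows):
depts.name | stock.amt | stock.id
eve | 8 | 7
hank | 1 | 4
After ORDER BY (2 rows):
depts.name | stock.amt | stock.id
eve | 8 | 7
hank | 1 | 4

== RESULT ==
depts.name | stock.amt | stock.id
eve | 8 | 7
hank | 1 | 4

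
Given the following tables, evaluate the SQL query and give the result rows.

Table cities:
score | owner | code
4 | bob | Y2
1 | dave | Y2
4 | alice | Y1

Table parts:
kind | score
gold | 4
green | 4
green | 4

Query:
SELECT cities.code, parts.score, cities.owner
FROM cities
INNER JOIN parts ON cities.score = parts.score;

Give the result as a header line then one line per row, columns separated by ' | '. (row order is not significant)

After JOIN parts (6 rows):
cities.score | cities.owner | cities.code | parts.kind | parts.score
4 | bob | Y2 | gold | 4
4 | bob | Y2 | green | 4
4 | bob | Y2 | green | 4
4 | alice | Y1 | gold | 4
4 | alice | Y1 | green | 4
4 | alice | Y1 | green | 4
After SELECT (6 rows):
cities.code | parts.score | cities.owner
Y2 | 4 | bob
Y2 | 4 | bob
Y2 | 4 | bob
Y1 | 4 | alice
Y1 | 4 | alice
Y1 | 4 | alice

== RESULT ==
cities.code | parts.score | cities.owner
Y2 | 4 | bob
Y2 | 4 | bob
Y2 | 4 | bob
Y1 | 4 | alice
Y1 | 4 | alice
Y1 | 4 | alice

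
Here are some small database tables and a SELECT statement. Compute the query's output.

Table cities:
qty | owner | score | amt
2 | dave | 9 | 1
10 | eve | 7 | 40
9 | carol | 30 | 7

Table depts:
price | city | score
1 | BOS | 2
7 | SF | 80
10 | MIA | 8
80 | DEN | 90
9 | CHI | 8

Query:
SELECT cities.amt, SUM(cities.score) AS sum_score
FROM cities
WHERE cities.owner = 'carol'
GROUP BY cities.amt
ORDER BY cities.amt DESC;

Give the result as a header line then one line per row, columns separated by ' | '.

== RESULT ==
cities.amt | sum_score
7 | 30

Derivation:
After WHERE (1 rows):
cities.qty | cities.owner | cities.score | cities.amt
9 | carol | 30 | 7
After GROUP BY (1 rows):
cities.amt | sum_score
7 | 30
After ORDER BY (1 rows):
cities.amt | sum_score
7 | 30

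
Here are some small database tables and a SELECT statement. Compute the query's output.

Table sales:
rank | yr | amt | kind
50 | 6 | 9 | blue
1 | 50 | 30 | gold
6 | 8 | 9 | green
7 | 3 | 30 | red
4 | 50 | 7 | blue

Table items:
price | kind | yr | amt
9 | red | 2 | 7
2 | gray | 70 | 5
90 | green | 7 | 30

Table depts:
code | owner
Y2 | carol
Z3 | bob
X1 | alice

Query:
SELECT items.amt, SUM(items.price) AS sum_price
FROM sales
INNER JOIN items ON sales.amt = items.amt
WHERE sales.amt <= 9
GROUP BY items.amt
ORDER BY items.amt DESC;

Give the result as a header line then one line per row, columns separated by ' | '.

== RESULT ==
items.amt | sum_price
7 | 9

Derivation:
After JOIN items (3 rows):
sales.rank | sales.yr | sales.amt | sales.kind | items.price | items.kind | items.yr | items.amt
1 | 50 | 30 | gold | 90 | green | 7 | 30
7 | 3 | 30 | red | 90 | green | 7 | 30
4 | 50 | 7 | blue | 9 | red | 2 | 7
After WHERE (1 rows):
sales.rank | sales.yr | sales.amt | sales.kind | items.price | items.kind | items.yr | items.amt
4 | 50 | 7 | blue | 9 | red | 2 | 7
After GROUP BY (1 rows):
items.amt | sum_price
7 | 9
After ORDER BY (1 rows):
items.amt | sum_price
7 | 9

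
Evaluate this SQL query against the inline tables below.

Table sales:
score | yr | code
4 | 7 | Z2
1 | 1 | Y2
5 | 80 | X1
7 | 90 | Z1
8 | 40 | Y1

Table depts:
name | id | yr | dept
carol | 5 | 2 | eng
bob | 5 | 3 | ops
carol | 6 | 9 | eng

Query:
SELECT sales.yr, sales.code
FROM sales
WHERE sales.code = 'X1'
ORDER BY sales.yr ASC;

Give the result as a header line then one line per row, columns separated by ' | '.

After WHERE (1 rows):
sales.score | sales.yr | sales.code
5 | 80 | X1
After SELECT (1 rows):
sales.yr | sales.code
80 | X1
After ORDER BY (1 rows):
sales.yr | sales.code
80 | X1

== RESULT ==
sales.yr | sales.code
80 | X1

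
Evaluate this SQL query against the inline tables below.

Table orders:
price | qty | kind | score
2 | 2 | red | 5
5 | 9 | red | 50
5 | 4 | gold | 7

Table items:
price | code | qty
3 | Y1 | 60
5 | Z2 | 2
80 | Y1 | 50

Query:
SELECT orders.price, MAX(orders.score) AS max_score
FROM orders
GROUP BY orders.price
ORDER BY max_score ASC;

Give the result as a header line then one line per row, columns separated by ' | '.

After GROUP BY (2 rows):
orders.price | max_score
2 | 5
5 | 50
After ORDER BY (2 rows):
orders.price | max_score
2 | 5
5 | 50

== RESULT ==
orders.price | max_score
2 | 5
5 | 50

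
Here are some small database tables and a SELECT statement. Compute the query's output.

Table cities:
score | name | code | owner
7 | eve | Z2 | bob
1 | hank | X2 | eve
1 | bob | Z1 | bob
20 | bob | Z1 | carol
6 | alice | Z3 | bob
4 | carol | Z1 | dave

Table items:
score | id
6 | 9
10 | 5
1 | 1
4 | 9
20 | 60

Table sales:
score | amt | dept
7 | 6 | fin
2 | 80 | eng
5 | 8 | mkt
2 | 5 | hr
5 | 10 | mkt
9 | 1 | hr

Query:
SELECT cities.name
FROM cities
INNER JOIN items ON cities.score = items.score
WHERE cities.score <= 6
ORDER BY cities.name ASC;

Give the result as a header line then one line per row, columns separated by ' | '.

== RESULT ==
cities.name
alice
bob
carol
hank

Derivation:
After JOIN items (5 rows):
cities.score | cities.name | cities.code | cities.owner | items.score | items.id
1 | hank | X2 | eve | 1 | 1
1 | bob | Z1 | bob | 1 | 1
20 | bob | Z1 | carol | 20 | 60
6 | alice | Z3 | bob | 6 | 9
4 | carol | Z1 | dave | 4 | 9
After WHERE (4 rows):
cities.score | cities.name | cities.code | cities.owner | items.score | items.id
1 | hank | X2 | eve | 1 | 1
1 | bob | Z1 | bob | 1 | 1
6 | alice | Z3 | bob | 6 | 9
4 | carol | Z1 | dave | 4 | 9
After SELECT (4 rows):
cities.name
hank
bob
alice
carol
After ORDER BY (4 rows):
cities.name
alice
bob
carol
hank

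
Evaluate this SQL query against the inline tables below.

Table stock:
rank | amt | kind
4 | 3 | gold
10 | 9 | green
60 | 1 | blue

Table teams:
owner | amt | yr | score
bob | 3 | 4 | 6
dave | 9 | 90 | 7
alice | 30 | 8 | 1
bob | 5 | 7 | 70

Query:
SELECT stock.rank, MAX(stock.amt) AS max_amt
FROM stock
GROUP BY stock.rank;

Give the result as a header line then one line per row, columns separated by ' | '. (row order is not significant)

After GROUP BY (3 rows):
stock.rank | max_amt
4 | 3
10 | 9
60 | 1

== RESULT ==
stock.rank | max_amt
4 | 3
10 | 9
60 | 1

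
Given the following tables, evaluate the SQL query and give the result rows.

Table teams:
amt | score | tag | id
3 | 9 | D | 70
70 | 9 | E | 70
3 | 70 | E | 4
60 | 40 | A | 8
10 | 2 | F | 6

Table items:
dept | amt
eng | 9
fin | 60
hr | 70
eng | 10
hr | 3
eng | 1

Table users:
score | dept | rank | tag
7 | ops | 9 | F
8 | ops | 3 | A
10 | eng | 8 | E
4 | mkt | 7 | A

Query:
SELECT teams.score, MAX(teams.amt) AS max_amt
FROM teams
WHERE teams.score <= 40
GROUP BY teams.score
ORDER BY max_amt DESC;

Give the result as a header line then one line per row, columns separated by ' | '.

== RESULT ==
teams.score | max_amt
9 | 70
40 | 60
2 | 10

Derivation:
After WHERE (4 rows):
teams.amt | teams.score | teams.tag | teams.id
3 | 9 | D | 70
70 | 9 | E | 70
60 | 40 | A | 8
10 | 2 | F | 6
After GROUP BY (3 rows):
teams.score | max_amt
9 | 70
40 | 60
2 | 10
After ORDER BY (3 rows):
teams.score | max_amt
9 | 70
40 | 60
2 | 10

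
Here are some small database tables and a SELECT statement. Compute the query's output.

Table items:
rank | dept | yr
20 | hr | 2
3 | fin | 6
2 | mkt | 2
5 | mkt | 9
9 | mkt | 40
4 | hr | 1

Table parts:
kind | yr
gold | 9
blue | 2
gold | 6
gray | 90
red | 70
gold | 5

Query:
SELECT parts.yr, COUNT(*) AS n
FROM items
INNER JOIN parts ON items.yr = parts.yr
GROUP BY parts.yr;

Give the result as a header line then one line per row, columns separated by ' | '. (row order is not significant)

== RESULT ==
parts.yr | n
2 | 2
6 | 1
9 | 1

Derivation:
After JOIN parts (4 rows):
items.rank | items.dept | items.yr | parts.kind | parts.yr
20 | hr | 2 | blue | 2
3 | fin | 6 | gold | 6
2 | mkt | 2 | blue | 2
5 | mkt | 9 | gold | 9
After GROUP BY (3 rows):
parts.yr | n
2 | 2
6 | 1
9 | 1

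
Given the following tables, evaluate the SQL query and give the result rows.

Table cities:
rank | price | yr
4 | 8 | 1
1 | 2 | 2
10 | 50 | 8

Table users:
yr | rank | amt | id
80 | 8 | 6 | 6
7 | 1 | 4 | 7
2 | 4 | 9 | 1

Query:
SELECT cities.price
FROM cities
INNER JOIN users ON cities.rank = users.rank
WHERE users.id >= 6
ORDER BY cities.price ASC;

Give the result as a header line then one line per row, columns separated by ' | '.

After JOIN users (2 rows):
cities.rank | cities.price | cities.yr | users.yr | users.rank | users.amt | users.id
4 | 8 | 1 | 2 | 4 | 9 | 1
1 | 2 | 2 | 7 | 1 | 4 | 7
After WHERE (1 rows):
cities.rank | cities.price | cities.yr | users.yr | users.rank | users.amt | users.id
1 | 2 | 2 | 7 | 1 | 4 | 7
After SELECT (1 rows):
cities.price
2
After ORDER BY (1 rows):
cities.price
2

== RESULT ==
cities.price
2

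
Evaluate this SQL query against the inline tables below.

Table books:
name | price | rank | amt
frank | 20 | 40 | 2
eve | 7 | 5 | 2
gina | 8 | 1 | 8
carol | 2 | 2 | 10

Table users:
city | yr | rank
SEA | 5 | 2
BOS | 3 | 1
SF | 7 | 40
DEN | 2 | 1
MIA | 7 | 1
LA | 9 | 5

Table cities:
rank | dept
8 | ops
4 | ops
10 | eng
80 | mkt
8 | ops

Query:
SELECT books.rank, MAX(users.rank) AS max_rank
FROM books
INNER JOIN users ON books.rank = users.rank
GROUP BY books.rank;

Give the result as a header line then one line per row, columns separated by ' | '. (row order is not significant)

After JOIN users (6 rows):
books.name | books.price | books.rank | books.amt | users.city | users.yr | users.rank
frank | 20 | 40 | 2 | SF | 7 | 40
eve | 7 | 5 | 2 | LA | 9 | 5
gina | 8 | 1 | 8 | BOS | 3 | 1
gina | 8 | 1 | 8 | DEN | 2 | 1
gina | 8 | 1 | 8 | MIA | 7 | 1
carol | 2 | 2 | 10 | SEA | 5 | 2
After GROUP BY (4 rows):
books.rank | max_rank
40 | 40
5 | 5
1 | 1
2 | 2

== RESULT ==
books.rank | max_rank
40 | 40
5 | 5
1 | 1
2 | 2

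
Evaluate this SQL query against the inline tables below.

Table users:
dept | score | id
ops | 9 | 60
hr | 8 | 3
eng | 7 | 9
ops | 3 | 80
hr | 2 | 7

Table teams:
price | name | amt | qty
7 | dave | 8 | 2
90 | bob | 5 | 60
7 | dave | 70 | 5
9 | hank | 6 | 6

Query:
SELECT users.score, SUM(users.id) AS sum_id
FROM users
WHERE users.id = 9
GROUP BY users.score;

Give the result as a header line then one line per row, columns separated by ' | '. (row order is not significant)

== RESULT ==
users.score | sum_id
7 | 9

Derivation:
After WHERE (1 rows):
users.dept | users.score | users.id
eng | 7 | 9
After GROUP BY (1 rows):
users.score | sum_id
7 | 9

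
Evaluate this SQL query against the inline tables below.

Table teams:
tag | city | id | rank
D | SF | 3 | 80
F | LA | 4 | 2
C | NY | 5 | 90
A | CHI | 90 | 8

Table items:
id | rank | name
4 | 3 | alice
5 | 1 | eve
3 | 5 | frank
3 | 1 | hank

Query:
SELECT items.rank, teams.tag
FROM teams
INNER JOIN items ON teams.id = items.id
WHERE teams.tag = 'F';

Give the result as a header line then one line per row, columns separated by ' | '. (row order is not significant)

== RESULT ==
items.rank | teams.tag
3 | F

Derivation:
After JOIN items (4 rows):
teams.tag | teams.city | teams.id | teams.rank | items.id | items.rank | items.name
D | SF | 3 | 80 | 3 | 5 | frank
D | SF | 3 | 80 | 3 | 1 | hank
F | LA | 4 | 2 | 4 | 3 | alice
C | NY | 5 | 90 | 5 | 1 | eve
After WHERE (1 rows):
teams.tag | teams.city | teams.id | teams.rank | items.id | items.rank | items.name
F | LA | 4 | 2 | 4 | 3 | alice
After SELECT (1 rows):
items.rank | teams.tag
3 | F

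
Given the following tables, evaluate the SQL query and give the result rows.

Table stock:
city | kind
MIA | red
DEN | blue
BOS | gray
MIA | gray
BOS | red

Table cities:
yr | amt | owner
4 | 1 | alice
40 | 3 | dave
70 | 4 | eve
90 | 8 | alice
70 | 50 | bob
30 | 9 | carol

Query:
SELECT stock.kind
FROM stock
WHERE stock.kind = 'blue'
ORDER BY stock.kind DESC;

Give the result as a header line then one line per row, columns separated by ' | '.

After WHERE (1 rows):
stock.city | stock.kind
DEN | blue
After SELECT (1 rows):
stock.kind
blue
After ORDER BY (1 rows):
stock.kind
blue

== RESULT ==
stock.kind
blue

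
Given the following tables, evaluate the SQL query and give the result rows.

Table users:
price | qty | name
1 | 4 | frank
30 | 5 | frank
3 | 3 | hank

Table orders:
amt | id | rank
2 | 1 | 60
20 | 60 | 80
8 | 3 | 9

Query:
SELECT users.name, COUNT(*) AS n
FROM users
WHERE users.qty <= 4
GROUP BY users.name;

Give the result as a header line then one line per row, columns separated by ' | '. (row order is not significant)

After WHERE (2 rows):
users.price | users.qty | users.name
1 | 4 | frank
3 | 3 | hank
After GROUP BY (2 rows):
users.name | n
frank | 1
hank | 1

== RESULT ==
users.name | n
frank | 1
hank | 1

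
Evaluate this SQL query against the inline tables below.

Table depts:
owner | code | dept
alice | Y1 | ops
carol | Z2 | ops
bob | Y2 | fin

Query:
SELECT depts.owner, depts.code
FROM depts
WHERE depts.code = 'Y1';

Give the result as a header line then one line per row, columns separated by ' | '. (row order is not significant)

After WHERE (1 rows):
depts.owner | depts.code | depts.dept
alice | Y1 | ops
After SELECT (1 rows):
depts.owner | depts.code
alice | Y1

== RESULT ==
depts.owner | depts.code
alice | Y1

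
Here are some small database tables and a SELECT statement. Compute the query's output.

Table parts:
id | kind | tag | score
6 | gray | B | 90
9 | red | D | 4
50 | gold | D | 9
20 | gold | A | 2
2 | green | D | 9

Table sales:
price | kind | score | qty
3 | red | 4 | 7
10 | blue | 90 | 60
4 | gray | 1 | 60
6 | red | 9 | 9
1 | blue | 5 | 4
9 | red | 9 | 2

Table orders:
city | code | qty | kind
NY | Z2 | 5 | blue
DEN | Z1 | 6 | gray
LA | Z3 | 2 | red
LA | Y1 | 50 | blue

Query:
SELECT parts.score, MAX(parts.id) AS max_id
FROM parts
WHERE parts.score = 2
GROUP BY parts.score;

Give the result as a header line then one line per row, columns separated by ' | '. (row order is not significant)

After WHERE (1 rows):
parts.id | parts.kind | parts.tag | parts.score
20 | gold | A | 2
After GROUP BY (1 rows):
parts.score | max_id
2 | 20

== RESULT ==
parts.score | max_id
2 | 20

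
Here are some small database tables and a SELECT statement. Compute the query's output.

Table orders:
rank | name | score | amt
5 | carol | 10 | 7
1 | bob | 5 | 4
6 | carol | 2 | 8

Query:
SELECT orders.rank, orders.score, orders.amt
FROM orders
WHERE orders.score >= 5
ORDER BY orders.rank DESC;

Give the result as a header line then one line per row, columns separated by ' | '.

== RESULT ==
orders.rank | orders.score | orders.amt
5 | 10 | 7
1 | 5 | 4

Derivation:
After WHERE (2 rows):
orders.rank | orders.name | orders.score | orders.amt
5 | carol | 10 | 7
1 | bob | 5 | 4
After SELECT (2 rows):
orders.rank | orders.score | orders.amt
5 | 10 | 7
1 | 5 | 4
After ORDER BY (2 rows):
orders.rank | orders.score | orders.amt
5 | 10 | 7
1 | 5 | 4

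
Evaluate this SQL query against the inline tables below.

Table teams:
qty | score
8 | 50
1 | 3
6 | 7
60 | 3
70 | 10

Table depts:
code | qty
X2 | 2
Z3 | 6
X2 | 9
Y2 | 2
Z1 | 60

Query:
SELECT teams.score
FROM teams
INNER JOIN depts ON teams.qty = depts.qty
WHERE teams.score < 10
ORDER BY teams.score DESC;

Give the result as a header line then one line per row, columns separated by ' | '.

After JOIN depts (2 rows):
teams.qty | teams.score | depts.code | depts.qty
6 | 7 | Z3 | 6
60 | 3 | Z1 | 60
After WHERE (2 rows):
teams.qty | teams.score | depts.code | depts.qty
6 | 7 | Z3 | 6
60 | 3 | Z1 | 60
After SELECT (2 rows):
teams.score
7
3
After ORDER BY (2 rows):
teams.score
7
3

== RESULT ==
teams.score
7
3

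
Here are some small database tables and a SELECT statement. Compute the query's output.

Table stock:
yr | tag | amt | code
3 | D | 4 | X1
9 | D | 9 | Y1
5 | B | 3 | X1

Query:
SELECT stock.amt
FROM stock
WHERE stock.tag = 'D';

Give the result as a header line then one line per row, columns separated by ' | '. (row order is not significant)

After WHERE (2 rows):
stock.yr | stock.tag | stock.amt | stock.code
3 | D | 4 | X1
9 | D | 9 | Y1
After SELECT (2 rows):
stock.amt
4
9

== RESULT ==
stock.amt
4
9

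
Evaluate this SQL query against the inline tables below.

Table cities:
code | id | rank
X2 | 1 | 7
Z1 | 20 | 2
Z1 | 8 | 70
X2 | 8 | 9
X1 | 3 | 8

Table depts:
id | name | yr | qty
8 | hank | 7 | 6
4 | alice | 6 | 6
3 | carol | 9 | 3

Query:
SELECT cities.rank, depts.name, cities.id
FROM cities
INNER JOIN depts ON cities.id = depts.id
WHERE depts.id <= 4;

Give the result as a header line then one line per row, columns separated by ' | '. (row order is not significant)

After JOIN depts (3 rows):
cities.code | cities.id | cities.rank | depts.id | depts.name | depts.yr | depts.qty
Z1 | 8 | 70 | 8 | hank | 7 | 6
X2 | 8 | 9 | 8 | hank | 7 | 6
X1 | 3 | 8 | 3 | carol | 9 | 3
After WHERE (1 rows):
cities.code | cities.id | cities.rank | depts.id | depts.name | depts.yr | depts.qty
X1 | 3 | 8 | 3 | carol | 9 | 3
After SELECT (1 rows):
cities.rank | depts.name | cities.id
8 | carol | 3

== RESULT ==
cities.rank | depts.name | cities.id
8 | carol | 3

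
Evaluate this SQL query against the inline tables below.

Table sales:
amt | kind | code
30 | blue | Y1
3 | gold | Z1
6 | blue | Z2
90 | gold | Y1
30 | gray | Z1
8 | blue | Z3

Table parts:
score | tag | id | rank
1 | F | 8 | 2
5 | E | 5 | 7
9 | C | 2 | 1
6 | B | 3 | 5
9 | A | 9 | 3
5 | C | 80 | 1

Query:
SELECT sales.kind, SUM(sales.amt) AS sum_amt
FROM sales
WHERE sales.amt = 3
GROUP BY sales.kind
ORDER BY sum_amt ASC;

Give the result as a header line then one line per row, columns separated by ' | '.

== RESULT ==
sales.kind | sum_amt
gold | 3

Derivation:
After WHERE (1 rows):
sales.amt | sales.kind | sales.code
3 | gold | Z1
After GROUP BY (1 rows):
sales.kind | sum_amt
gold | 3
After ORDER BY (1 rows):
sales.kind | sum_amt
gold | 3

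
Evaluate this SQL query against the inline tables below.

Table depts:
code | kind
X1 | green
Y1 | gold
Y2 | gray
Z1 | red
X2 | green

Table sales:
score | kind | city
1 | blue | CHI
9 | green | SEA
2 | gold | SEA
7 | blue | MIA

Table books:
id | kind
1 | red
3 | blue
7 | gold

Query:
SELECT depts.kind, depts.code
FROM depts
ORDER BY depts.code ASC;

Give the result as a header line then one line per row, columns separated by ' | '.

== RESULT ==
depts.kind | depts.code
green | X1
green | X2
gold | Y1
gray | Y2
red | Z1

Derivation:
After SELECT (5 rows):
depts.kind | depts.code
green | X1
gold | Y1
gray | Y2
red | Z1
green | X2
After ORDER BY (5 rows):
depts.kind | depts.code
green | X1
green | X2
gold | Y1
gray | Y2
red | Z1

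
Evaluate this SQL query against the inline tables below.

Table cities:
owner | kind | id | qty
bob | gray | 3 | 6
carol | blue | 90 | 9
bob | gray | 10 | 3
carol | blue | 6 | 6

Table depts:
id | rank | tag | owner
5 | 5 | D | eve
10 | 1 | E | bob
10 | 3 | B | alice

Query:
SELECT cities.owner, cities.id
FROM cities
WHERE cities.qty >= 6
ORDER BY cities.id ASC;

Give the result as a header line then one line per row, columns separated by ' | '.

After WHERE (3 rows):
cities.owner | cities.kind | cities.id | cities.qty
bob | gray | 3 | 6
carol | blue | 90 | 9
carol | blue | 6 | 6
After SELECT (3 rows):
cities.owner | cities.id
bob | 3
carol | 90
carol | 6
After ORDER BY (3 rows):
cities.owner | cities.id
bob | 3
carol | 6
carol | 90

== RESULT ==
cities.owner | cities.id
bob | 3
carol | 6
carol | 90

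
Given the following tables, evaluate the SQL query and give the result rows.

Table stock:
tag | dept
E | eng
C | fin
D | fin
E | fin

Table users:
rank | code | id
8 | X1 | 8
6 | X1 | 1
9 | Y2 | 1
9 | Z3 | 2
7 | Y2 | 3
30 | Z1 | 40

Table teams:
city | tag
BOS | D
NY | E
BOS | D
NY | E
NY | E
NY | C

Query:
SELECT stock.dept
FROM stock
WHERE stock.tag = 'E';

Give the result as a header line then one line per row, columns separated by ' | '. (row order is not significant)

After WHERE (2 rows):
stock.tag | stock.dept
E | eng
E | fin
After SELECT (2 rows):
stock.dept
eng
fin

== RESULT ==
stock.dept
eng
fin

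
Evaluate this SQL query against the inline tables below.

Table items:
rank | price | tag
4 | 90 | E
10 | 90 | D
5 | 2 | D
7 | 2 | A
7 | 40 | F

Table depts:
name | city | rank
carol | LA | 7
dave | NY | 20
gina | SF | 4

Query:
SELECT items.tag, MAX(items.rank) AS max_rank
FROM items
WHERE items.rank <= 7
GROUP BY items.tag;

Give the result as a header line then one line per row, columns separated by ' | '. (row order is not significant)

== RESULT ==
items.tag | max_rank
E | 4
D | 5
A | 7
F | 7

Derivation:
After WHERE (4 rows):
items.rank | items.price | items.tag
4 | 90 | E
5 | 2 | D
7 | 2 | A
7 | 40 | F
After GROUP BY (4 rows):
items.tag | max_rank
E | 4
D | 5
A | 7
F | 7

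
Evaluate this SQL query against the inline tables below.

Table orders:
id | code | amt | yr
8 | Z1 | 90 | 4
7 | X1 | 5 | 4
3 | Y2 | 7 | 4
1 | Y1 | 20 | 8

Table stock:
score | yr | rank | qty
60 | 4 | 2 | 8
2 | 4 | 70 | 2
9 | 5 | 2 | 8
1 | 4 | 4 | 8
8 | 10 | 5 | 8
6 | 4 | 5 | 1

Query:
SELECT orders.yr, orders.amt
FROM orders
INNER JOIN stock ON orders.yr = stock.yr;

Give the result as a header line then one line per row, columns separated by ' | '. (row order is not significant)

== RESULT ==
orders.yr | orders.amt
4 | 90
4 | 90
4 | 90
4 | 90
4 | 5
4 | 5
4 | 5
4 | 5
4 | 7
4 | 7
4 | 7
4 | 7

Derivation:
After JOIN stock (12 rows):
orders.id | orders.code | orders.amt | orders.yr | stock.score | stock.yr | stock.rank | stock.qty
8 | Z1 | 90 | 4 | 60 | 4 | 2 | 8
8 | Z1 | 90 | 4 | 2 | 4 | 70 | 2
8 | Z1 | 90 | 4 | 1 | 4 | 4 | 8
8 | Z1 | 90 | 4 | 6 | 4 | 5 | 1
7 | X1 | 5 | 4 | 60 | 4 | 2 | 8
7 | X1 | 5 | 4 | 2 | 4 | 70 | 2
7 | X1 | 5 | 4 | 1 | 4 | 4 | 8
7 | X1 | 5 | 4 | 6 | 4 | 5 | 1
3 | Y2 | 7 | 4 | 60 | 4 | 2 | 8
3 | Y2 | 7 | 4 | 2 | 4 | 70 | 2
3 | Y2 | 7 | 4 | 1 | 4 | 4 | 8
3 | Y2 | 7 | 4 | 6 | 4 | 5 | 1
After SELECT (12 rows):
orders.yr | orders.amt
4 | 90
4 | 90
4 | 90
4 | 90
4 | 5
4 | 5
4 | 5
4 | 5
4 | 7
4 | 7
4 | 7
4 | 7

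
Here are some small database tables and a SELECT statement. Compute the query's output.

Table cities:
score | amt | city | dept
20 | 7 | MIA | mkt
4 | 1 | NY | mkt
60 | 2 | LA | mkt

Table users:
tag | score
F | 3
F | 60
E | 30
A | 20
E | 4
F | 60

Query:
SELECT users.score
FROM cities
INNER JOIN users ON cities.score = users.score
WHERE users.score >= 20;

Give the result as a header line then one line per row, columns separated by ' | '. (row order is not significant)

== RESULT ==
users.score
20
60
60

Derivation:
After JOIN users (4 rows):
cities.score | cities.amt | cities.city | cities.dept | users.tag | users.score
20 | 7 | MIA | mkt | A | 20
4 | 1 | NY | mkt | E | 4
60 | 2 | LA | mkt | F | 60
60 | 2 | LA | mkt | F | 60
After WHERE (3 rows):
cities.score | cities.amt | cities.city | cities.dept | users.tag | users.score
20 | 7 | MIA | mkt | A | 20
60 | 2 | LA | mkt | F | 60
60 | 2 | LA | mkt | F | 60
After SELECT (3 rows):
users.score
20
60
60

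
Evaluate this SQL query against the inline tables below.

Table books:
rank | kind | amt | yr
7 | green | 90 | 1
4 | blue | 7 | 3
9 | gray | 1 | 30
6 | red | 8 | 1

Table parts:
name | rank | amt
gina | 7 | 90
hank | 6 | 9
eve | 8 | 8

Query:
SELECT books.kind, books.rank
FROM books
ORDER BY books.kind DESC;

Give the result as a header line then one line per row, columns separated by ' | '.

== RESULT ==
books.kind | books.rank
red | 6
green | 7
gray | 9
blue | 4

Derivation:
After SELECT (4 rows):
books.kind | books.rank
green | 7
blue | 4
gray | 9
red | 6
After ORDER BY (4 rows):
books.kind | books.rank
red | 6
green | 7
gray | 9
blue | 4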